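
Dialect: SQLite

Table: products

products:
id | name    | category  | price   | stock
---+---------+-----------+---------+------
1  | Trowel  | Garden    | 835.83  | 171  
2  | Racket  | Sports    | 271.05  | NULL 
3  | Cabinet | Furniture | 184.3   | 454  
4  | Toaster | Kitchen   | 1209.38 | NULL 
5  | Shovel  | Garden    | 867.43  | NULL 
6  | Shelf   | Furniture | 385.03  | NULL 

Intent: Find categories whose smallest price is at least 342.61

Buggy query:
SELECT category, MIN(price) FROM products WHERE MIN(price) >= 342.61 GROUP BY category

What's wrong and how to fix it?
Bug: MIN() in WHERE is a misuse of aggregate

Fix: Use HAVING for the per-group MIN condition

Corrected query:
SELECT category, MIN(price) FROM products GROUP BY category HAVING MIN(price) >= 342.61

Result:
category | MIN(price)
---------+-----------
Garden   | 835.83    
Kitchen  | 1209.38   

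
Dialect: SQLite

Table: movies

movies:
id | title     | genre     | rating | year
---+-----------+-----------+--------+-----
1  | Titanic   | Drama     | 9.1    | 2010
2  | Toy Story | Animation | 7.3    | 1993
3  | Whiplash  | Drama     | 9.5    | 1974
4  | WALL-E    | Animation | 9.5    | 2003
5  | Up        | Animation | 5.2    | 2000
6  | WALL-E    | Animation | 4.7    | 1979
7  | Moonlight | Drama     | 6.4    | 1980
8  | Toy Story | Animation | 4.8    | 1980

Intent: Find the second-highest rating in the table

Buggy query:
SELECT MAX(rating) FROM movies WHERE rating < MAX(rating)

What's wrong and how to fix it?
Bug: The inner MAX is an aggregate inside WHERE, which is not allowed

Fix: Compute the overall MAX in a subquery, then take MAX of rows below it

Corrected query:
SELECT MAX(rating) FROM movies WHERE rating < (SELECT MAX(rating) FROM movies)

Result:
MAX(rating)
-----------
9.1        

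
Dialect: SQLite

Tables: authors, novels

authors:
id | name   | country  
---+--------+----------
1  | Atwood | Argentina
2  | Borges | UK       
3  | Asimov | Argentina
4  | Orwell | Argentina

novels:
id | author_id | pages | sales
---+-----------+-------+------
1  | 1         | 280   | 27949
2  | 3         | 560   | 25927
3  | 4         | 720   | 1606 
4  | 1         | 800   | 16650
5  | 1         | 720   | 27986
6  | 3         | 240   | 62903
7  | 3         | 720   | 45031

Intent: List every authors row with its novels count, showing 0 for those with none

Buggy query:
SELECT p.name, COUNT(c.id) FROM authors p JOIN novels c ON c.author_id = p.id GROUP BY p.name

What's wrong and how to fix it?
Bug: An inner join excludes parents with zero children

Fix: Use LEFT JOIN so parents without children still appear (COUNT(c.id) gives 0)

Corrected query:
SELECT p.name, COUNT(c.id) FROM authors p LEFT JOIN novels c ON c.author_id = p.id GROUP BY p.name

Result:
name   | COUNT(c.id)
-------+------------
Asimov | 3          
Atwood | 3          
Borges | 0          
Orwell | 1          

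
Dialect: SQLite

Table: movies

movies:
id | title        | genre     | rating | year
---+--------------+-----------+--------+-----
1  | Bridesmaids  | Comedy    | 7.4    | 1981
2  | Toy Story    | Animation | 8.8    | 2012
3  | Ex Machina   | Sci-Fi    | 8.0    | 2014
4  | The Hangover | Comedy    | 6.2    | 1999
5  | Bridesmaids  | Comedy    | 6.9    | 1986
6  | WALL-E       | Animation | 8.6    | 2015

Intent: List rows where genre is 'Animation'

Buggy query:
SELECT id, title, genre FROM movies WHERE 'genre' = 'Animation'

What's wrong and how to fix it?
Bug: 'genre' in single quotes is a string literal, not the column; the comparison is literal-vs-literal and never true

Fix: Reference the column as genre without single quotes

Corrected query:
SELECT id, title, genre FROM movies WHERE genre = 'Animation'

Result:
id | title     | genre    
---+-----------+----------
2  | Toy Story | Animation
6  | WALL-E    | Animation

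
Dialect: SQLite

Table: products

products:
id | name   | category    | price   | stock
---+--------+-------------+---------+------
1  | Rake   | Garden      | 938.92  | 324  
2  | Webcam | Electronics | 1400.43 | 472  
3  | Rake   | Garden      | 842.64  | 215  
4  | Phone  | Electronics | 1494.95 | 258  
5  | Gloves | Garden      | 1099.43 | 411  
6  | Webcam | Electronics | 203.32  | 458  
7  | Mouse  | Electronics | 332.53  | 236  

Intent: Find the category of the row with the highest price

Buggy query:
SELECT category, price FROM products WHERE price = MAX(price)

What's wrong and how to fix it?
Bug: WHERE is evaluated per row; an aggregate over the whole table isn't defined there

Fix: Use a subquery: WHERE price = (SELECT MAX(price) FROM products)

Corrected query:
SELECT category, price FROM products WHERE price = (SELECT MAX(price) FROM products)

Result:
category    | price  
------------+--------
Electronics | 1494.95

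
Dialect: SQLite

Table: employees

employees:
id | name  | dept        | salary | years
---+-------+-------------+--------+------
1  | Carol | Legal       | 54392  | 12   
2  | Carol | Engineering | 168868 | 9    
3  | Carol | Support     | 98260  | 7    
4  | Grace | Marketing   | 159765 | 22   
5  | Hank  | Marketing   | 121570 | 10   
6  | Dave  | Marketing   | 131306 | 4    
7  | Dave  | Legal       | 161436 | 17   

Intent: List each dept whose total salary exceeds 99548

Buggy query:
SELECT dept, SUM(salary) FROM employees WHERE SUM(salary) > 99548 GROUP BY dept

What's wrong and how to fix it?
Bug: WHERE runs before GROUP BY, so aggregates aren't available there

Fix: Use HAVING (which filters groups after aggregation) instead of WHERE

Corrected query:
SELECT dept, SUM(salary) FROM employees GROUP BY dept HAVING SUM(salary) > 99548

Result:
dept        | SUM(salary)
------------+------------
Engineering | 168868     
Legal       | 215828     
Marketing   | 412641     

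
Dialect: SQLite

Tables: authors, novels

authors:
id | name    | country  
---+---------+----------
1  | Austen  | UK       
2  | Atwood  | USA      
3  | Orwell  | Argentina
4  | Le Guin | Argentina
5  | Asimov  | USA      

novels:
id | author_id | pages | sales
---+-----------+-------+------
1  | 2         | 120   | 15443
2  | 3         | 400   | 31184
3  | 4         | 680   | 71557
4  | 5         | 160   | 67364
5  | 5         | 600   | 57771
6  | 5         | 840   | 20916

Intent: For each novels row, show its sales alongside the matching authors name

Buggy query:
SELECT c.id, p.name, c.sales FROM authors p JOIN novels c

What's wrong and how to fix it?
Bug: Missing join condition: each novels row is matched to all authors rows instead of just its own

Fix: Add ON c.author_id = p.id to the JOIN

Corrected query:
SELECT c.id, p.name, c.sales FROM authors p JOIN novels c ON c.author_id = p.id

Result:
id | name    | sales
---+---------+------
1  | Atwood  | 15443
2  | Orwell  | 31184
3  | Le Guin | 71557
4  | Asimov  | 67364
5  | Asimov  | 57771
6  | Asimov  | 20916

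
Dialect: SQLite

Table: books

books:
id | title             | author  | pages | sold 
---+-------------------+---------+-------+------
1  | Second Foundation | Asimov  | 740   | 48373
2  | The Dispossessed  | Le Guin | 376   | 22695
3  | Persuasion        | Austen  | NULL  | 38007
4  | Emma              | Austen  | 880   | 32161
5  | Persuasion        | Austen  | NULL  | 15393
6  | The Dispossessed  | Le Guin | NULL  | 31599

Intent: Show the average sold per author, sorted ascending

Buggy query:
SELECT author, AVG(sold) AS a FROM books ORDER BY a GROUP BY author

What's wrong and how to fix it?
Bug: ORDER BY appears before GROUP BY; SQL clause order requires GROUP BY first

Fix: Reorder: SELECT … FROM … GROUP BY … ORDER BY …

Corrected query:
SELECT author, AVG(sold) AS a FROM books GROUP BY author ORDER BY a

Result:
author  | a           
--------+-------------
Le Guin | 27147       
Austen  | 28520.333333
Asimov  | 48373       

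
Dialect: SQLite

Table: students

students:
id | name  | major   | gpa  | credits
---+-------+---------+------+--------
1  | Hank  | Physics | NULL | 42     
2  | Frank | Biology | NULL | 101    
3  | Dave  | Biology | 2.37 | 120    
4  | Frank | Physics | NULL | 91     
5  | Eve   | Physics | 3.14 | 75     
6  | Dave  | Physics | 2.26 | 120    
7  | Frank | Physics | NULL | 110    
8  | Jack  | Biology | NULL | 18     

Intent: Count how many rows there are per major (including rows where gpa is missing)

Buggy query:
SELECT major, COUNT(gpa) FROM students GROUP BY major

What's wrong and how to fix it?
Bug: COUNT(gpa) skips NULLs, so groups with missing gpa are undercounted

Fix: Use COUNT(*) to count all rows regardless of NULL

Corrected query:
SELECT major, COUNT(*) FROM students GROUP BY major

Result:
major   | COUNT(*)
--------+---------
Biology | 3       
Physics | 5       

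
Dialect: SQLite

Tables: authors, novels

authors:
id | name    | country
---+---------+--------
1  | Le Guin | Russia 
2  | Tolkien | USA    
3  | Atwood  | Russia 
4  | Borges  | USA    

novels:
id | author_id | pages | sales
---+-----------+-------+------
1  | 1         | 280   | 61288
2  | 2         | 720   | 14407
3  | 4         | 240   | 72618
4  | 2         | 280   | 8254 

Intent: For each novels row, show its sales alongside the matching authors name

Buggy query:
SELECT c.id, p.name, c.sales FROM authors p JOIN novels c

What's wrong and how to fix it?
Bug: JOIN with no ON clause produces a cartesian product; every novels row pairs with every authors row

Fix: Specify the join condition linking the foreign key to the parent id

Corrected query:
SELECT c.id, p.name, c.sales FROM authors p JOIN novels c ON c.author_id = p.id

Result:
id | name    | sales
---+---------+------
1  | Le Guin | 61288
2  | Tolkien | 14407
3  | Borges  | 72618
4  | Tolkien | 8254 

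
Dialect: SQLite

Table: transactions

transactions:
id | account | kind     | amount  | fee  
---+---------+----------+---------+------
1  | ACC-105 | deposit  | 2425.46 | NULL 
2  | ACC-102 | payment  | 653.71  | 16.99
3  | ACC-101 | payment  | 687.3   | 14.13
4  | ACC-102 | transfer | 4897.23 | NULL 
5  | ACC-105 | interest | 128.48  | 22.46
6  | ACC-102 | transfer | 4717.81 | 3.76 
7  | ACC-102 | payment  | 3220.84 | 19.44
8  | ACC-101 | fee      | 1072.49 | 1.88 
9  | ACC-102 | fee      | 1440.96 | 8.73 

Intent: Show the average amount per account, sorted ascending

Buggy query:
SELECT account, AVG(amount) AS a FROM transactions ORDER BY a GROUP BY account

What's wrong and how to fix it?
Bug: GROUP BY must precede ORDER BY

Fix: Reorder: SELECT … FROM … GROUP BY … ORDER BY …

Corrected query:
SELECT account, AVG(amount) AS a FROM transactions GROUP BY account ORDER BY a

Result:
account | a      
--------+--------
ACC-101 | 879.895
ACC-105 | 1276.97
ACC-102 | 2986.11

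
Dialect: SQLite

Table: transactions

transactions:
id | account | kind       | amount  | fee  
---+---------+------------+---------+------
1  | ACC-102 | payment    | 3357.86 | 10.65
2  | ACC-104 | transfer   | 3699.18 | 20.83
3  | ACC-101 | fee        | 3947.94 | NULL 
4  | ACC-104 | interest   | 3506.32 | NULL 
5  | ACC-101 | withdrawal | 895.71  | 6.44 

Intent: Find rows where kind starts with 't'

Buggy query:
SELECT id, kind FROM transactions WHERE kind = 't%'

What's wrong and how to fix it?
Bug: '=' compares the literal string including the % character; pattern matching needs LIKE

Fix: Use LIKE for wildcard pattern matching

Corrected query:
SELECT id, kind FROM transactions WHERE kind LIKE 't%'

Result:
id | kind    
---+---------
2  | transfer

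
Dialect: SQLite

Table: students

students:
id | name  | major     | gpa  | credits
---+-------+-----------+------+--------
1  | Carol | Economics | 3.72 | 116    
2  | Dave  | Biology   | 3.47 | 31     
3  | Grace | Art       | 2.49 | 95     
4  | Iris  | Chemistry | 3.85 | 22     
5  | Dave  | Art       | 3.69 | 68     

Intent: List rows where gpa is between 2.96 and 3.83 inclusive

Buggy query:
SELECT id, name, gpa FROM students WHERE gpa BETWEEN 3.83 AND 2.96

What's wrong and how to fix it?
Bug: BETWEEN expects the lower bound first; with 3.83 AND 2.96 the range is empty

Fix: Write BETWEEN 2.96 AND 3.83

Corrected query:
SELECT id, name, gpa FROM students WHERE gpa BETWEEN 2.96 AND 3.83

Result:
id | name  | gpa 
---+-------+-----
1  | Carol | 3.72
2  | Dave  | 3.47
5  | Dave  | 3.69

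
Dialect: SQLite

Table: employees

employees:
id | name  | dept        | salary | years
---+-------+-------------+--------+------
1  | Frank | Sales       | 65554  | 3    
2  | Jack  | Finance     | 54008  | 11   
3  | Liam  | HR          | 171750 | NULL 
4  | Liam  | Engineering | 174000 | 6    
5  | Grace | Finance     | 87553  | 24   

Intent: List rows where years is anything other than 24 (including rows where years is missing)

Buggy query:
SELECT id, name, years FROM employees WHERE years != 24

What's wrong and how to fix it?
Bug: Inequality against NULL is unknown, not true; rows with NULL are dropped

Fix: Handle NULL separately with IS NULL alongside the inequality

Corrected query:
SELECT id, name, years FROM employees WHERE years != 24 OR years IS NULL

Result:
id | name  | years
---+-------+------
1  | Frank | 3    
2  | Jack  | 11   
3  | Liam  | NULL 
4  | Liam  | 6    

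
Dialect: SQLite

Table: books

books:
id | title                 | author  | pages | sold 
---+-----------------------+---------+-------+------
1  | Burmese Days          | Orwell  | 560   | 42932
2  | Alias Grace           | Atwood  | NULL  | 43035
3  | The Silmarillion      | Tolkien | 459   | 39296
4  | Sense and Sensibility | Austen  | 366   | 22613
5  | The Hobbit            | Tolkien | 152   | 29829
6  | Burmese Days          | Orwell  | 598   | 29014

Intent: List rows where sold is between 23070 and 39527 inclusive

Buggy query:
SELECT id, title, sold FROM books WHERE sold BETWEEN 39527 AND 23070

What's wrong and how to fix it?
Bug: The bounds are reversed; BETWEEN a AND b requires a <= b to match anything

Fix: Swap the bounds so the smaller value comes first

Corrected query:
SELECT id, title, sold FROM books WHERE sold BETWEEN 23070 AND 39527

Result:
id | title            | sold 
---+------------------+------
3  | The Silmarillion | 39296
5  | The Hobbit       | 29829
6  | Burmese Days     | 29014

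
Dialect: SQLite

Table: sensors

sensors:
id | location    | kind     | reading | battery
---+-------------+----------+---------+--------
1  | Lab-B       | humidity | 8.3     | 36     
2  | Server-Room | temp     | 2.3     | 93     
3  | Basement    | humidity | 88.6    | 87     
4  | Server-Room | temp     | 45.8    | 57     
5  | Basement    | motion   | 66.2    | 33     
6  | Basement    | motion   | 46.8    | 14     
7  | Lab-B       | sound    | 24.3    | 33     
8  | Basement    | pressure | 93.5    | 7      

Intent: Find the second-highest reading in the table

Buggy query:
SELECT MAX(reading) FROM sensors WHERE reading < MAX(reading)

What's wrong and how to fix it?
Bug: The inner MAX is an aggregate inside WHERE, which is not allowed

Fix: Compute the overall MAX in a subquery, then take MAX of rows below it

Corrected query:
SELECT MAX(reading) FROM sensors WHERE reading < (SELECT MAX(reading) FROM sensors)

Result:
MAX(reading)
------------
88.6        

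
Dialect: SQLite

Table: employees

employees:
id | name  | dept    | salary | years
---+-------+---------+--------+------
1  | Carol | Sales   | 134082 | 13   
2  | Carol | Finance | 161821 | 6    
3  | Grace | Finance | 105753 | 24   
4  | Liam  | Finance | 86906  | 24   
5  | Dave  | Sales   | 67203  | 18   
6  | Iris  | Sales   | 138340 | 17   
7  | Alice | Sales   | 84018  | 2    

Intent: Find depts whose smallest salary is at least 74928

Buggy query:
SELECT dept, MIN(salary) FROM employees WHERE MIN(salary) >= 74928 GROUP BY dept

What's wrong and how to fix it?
Bug: MIN() in WHERE is a misuse of aggregate

Fix: Use HAVING for the per-group MIN condition

Corrected query:
SELECT dept, MIN(salary) FROM employees GROUP BY dept HAVING MIN(salary) >= 74928

Result:
dept    | MIN(salary)
--------+------------
Finance | 86906      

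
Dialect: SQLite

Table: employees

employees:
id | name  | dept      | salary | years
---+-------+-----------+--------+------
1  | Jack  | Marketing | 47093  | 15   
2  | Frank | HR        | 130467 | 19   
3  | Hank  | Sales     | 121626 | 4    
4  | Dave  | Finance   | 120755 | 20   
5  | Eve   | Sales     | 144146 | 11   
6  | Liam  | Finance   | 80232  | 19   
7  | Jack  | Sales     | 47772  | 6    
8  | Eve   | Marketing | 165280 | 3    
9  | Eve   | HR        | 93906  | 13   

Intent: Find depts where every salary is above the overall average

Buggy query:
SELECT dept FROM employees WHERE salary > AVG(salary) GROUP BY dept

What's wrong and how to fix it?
Bug: WHERE evaluates per row before aggregation, so AVG() is unavailable

Fix: Use a subquery for AVG and a HAVING MIN(...) filter so the condition holds for every row in the group

Corrected query:
SELECT dept FROM employees GROUP BY dept HAVING MIN(salary) > (SELECT AVG(salary) FROM employees)

Result:
(no rows)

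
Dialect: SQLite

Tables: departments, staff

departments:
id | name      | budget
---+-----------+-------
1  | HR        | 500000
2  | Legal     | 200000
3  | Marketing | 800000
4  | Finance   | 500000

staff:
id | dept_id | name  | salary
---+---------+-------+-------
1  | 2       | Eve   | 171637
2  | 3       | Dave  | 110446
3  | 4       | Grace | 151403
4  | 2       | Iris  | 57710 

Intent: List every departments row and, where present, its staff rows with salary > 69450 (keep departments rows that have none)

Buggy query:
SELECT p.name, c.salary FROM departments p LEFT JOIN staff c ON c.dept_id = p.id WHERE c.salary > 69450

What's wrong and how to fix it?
Bug: Filtering c.salary in WHERE discards the NULL rows produced by LEFT JOIN, turning it into an inner join

Fix: Put 'c.salary > 69450' in the JOIN's ON clause instead of WHERE

Corrected query:
SELECT p.name, c.salary FROM departments p LEFT JOIN staff c ON c.dept_id = p.id AND c.salary > 69450

Result:
name      | salary
----------+-------
HR        | NULL  
Legal     | 171637
Marketing | 110446
Finance   | 151403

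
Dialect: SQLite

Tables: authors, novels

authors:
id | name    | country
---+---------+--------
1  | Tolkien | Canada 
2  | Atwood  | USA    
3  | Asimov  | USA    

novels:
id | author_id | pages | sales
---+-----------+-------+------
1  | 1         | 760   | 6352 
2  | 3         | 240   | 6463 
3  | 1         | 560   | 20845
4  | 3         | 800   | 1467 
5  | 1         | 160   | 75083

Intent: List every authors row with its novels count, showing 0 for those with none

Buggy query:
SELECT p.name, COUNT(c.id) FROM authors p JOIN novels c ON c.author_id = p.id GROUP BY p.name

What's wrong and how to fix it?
Bug: An inner join excludes parents with zero children

Fix: Switch to LEFT JOIN to retain unmatched parent rows

Corrected query:
SELECT p.name, COUNT(c.id) FROM authors p LEFT JOIN novels c ON c.author_id = p.id GROUP BY p.name

Result:
name    | COUNT(c.id)
--------+------------
Asimov  | 2          
Atwood  | 0          
Tolkien | 3          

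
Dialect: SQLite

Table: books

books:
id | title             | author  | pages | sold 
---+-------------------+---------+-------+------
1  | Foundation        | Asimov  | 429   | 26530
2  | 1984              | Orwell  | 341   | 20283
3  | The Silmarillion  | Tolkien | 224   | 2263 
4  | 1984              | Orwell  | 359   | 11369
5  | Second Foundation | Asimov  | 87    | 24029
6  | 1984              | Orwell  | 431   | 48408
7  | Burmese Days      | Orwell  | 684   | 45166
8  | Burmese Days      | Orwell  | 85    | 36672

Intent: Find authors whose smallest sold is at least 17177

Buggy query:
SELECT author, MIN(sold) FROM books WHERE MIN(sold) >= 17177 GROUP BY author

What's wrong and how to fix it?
Bug: Aggregates like MIN are computed per group after WHERE runs

Fix: Use HAVING for the per-group MIN condition

Corrected query:
SELECT author, MIN(sold) FROM books GROUP BY author HAVING MIN(sold) >= 17177

Result:
author | MIN(sold)
-------+----------
Asimov | 24029    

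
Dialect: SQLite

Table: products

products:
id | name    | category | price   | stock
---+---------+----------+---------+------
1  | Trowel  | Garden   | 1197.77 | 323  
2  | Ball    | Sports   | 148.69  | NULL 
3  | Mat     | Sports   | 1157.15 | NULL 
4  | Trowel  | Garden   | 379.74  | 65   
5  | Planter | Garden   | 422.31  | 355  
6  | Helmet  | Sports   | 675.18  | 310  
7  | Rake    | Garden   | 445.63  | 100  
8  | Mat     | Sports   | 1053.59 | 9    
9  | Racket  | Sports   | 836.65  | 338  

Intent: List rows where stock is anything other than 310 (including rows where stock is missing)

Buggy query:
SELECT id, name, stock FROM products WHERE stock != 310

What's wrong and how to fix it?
Bug: 'stock != 310' is unknown when stock is NULL, so NULL rows are silently excluded

Fix: Handle NULL separately with IS NULL alongside the inequality

Corrected query:
SELECT id, name, stock FROM products WHERE stock != 310 OR stock IS NULL

Result:
id | name    | stock
---+---------+------
1  | Trowel  | 323  
2  | Ball    | NULL 
3  | Mat     | NULL 
4  | Trowel  | 65   
5  | Planter | 355  
7  | Rake    | 100  
8  | Mat     | 9    
9  | Racket  | 338  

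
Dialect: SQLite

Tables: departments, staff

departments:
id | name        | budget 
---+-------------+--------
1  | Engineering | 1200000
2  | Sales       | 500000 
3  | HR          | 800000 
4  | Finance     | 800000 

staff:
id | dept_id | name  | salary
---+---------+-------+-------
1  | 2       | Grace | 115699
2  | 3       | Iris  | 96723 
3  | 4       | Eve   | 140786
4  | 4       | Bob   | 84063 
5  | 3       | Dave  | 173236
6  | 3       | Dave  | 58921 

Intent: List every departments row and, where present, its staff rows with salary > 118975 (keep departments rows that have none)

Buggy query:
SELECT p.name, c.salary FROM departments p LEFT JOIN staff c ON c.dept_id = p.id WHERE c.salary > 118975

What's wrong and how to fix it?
Bug: A WHERE condition on the right-hand table after LEFT JOIN drops unmatched parents

Fix: Move the right-table condition into the ON clause so unmatched parents are kept

Corrected query:
SELECT p.name, c.salary FROM departments p LEFT JOIN staff c ON c.dept_id = p.id AND c.salary > 118975

Result:
name        | salary
------------+-------
Engineering | NULL  
Sales       | NULL  
HR          | 173236
Finance     | 140786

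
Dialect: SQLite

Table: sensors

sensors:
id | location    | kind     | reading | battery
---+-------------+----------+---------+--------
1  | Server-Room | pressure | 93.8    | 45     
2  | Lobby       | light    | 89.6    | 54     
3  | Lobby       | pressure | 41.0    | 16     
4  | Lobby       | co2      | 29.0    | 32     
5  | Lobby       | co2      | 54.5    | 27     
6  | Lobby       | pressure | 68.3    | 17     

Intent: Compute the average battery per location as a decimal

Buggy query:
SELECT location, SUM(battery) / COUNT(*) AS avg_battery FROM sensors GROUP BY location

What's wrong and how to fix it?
Bug: Both operands are integers, so '/' performs integer division and truncates

Fix: Cast one side to REAL so the division keeps the fractional part

Corrected query:
SELECT location, SUM(battery) * 1.0 / COUNT(*) AS avg_battery FROM sensors GROUP BY location

Result:
location    | avg_battery
------------+------------
Lobby       | 29.2       
Server-Room | 45         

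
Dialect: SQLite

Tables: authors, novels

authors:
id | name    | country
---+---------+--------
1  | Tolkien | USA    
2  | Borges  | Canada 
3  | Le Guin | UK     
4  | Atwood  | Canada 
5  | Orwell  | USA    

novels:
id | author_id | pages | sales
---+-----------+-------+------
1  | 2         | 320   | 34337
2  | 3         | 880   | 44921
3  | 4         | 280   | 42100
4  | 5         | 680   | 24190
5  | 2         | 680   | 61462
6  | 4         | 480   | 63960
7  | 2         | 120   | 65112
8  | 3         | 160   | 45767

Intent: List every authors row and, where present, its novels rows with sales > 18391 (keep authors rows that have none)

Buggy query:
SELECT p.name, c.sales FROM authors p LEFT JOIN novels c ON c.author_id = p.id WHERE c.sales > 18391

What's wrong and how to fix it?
Bug: Filtering c.sales in WHERE discards the NULL rows produced by LEFT JOIN, turning it into an inner join

Fix: Move the right-table condition into the ON clause so unmatched parents are kept

Corrected query:
SELECT p.name, c.sales FROM authors p LEFT JOIN novels c ON c.author_id = p.id AND c.sales > 18391

Result:
name    | sales
--------+------
Tolkien | NULL 
Borges  | 34337
Borges  | 61462
Borges  | 65112
Le Guin | 44921
Le Guin | 45767
Atwood  | 42100
Atwood  | 63960
Orwell  | 24190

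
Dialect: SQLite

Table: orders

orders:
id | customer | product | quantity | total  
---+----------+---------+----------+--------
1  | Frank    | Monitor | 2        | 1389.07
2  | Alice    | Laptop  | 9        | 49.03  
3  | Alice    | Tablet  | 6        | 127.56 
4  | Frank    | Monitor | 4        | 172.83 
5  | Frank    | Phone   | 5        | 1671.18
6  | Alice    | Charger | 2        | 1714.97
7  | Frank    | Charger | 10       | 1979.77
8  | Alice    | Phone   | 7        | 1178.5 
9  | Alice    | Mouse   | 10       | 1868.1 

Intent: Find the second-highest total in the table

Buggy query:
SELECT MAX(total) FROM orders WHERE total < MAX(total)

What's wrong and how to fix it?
Bug: The inner MAX is an aggregate inside WHERE, which is not allowed

Fix: Put the inner MAX in a scalar subquery

Corrected query:
SELECT MAX(total) FROM orders WHERE total < (SELECT MAX(total) FROM orders)

Result:
MAX(total)
----------
1868.1    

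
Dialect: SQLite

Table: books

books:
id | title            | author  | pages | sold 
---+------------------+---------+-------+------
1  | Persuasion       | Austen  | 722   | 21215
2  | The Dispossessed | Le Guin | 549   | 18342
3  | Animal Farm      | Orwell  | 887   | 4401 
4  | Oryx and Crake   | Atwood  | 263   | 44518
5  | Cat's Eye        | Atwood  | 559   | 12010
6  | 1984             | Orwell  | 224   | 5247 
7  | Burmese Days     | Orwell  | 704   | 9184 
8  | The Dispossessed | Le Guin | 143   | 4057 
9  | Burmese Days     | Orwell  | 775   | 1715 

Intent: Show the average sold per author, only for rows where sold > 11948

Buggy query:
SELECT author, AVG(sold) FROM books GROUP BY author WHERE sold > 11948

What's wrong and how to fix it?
Bug: WHERE cannot follow GROUP BY

Fix: Move the WHERE clause before GROUP BY

Corrected query:
SELECT author, AVG(sold) FROM books WHERE sold > 11948 GROUP BY author

Result:
author  | AVG(sold)
--------+----------
Atwood  | 28264    
Austen  | 21215    
Le Guin | 18342    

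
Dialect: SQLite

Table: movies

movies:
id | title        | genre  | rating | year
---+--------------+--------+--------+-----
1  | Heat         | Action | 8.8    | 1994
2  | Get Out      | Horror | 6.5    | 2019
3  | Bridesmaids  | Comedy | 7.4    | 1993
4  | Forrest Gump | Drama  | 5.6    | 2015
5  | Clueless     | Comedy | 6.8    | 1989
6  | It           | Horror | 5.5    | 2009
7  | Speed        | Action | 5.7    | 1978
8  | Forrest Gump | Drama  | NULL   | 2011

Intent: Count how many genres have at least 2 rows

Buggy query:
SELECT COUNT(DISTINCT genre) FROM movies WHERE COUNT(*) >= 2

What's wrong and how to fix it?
Bug: WHERE filters individual rows, not groups, so a group-level COUNT is invalid there

Fix: Group first with HAVING COUNT(*) >= 2, then COUNT the resulting groups

Corrected query:
SELECT COUNT(*) FROM (SELECT genre FROM movies GROUP BY genre HAVING COUNT(*) >= 2)

Result:
COUNT(*)
--------
4       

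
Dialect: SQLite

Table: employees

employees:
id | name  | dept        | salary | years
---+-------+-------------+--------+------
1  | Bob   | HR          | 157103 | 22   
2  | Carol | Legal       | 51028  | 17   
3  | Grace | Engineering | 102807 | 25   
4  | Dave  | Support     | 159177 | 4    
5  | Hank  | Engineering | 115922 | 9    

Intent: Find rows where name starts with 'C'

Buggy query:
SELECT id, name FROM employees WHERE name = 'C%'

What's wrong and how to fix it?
Bug: Wildcards only work with LIKE; '=' treats '%' as a literal character

Fix: Replace '=' with LIKE so 'C%' is treated as a pattern

Corrected query:
SELECT id, name FROM employees WHERE name LIKE 'C%'

Result:
id | name 
---+------
2  | Carol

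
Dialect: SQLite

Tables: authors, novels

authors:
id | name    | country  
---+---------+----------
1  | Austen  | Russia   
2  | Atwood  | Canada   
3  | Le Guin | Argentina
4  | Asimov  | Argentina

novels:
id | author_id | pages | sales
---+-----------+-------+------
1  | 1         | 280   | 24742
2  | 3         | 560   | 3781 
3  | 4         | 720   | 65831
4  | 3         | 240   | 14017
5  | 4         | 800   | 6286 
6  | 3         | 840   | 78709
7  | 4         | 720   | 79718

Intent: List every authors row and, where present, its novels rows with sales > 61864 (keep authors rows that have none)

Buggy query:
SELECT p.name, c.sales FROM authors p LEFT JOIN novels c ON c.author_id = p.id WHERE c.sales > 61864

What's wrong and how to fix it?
Bug: Filtering c.sales in WHERE discards the NULL rows produced by LEFT JOIN, turning it into an inner join

Fix: Put 'c.sales > 61864' in the JOIN's ON clause instead of WHERE

Corrected query:
SELECT p.name, c.sales FROM authors p LEFT JOIN novels c ON c.author_id = p.id AND c.sales > 61864

Result:
name    | sales
--------+------
Austen  | NULL 
Atwood  | NULL 
Le Guin | 78709
Asimov  | 65831
Asimov  | 79718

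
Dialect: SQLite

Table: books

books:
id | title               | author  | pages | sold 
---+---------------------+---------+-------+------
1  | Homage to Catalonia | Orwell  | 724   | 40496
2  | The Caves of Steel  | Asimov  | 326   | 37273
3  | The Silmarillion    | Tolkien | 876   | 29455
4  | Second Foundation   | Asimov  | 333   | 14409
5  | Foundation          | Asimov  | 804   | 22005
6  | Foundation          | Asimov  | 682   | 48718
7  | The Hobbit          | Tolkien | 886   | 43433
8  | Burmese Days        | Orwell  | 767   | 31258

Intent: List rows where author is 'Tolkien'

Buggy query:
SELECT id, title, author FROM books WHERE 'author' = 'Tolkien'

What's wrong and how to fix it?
Bug: Single quotes denote string literals in SQL; the column name is being compared as a constant string

Fix: Remove the quotes around the column name (or use double quotes for an identifier)

Corrected query:
SELECT id, title, author FROM books WHERE author = 'Tolkien'

Result:
id | title            | author 
---+------------------+--------
3  | The Silmarillion | Tolkien
7  | The Hobbit       | Tolkien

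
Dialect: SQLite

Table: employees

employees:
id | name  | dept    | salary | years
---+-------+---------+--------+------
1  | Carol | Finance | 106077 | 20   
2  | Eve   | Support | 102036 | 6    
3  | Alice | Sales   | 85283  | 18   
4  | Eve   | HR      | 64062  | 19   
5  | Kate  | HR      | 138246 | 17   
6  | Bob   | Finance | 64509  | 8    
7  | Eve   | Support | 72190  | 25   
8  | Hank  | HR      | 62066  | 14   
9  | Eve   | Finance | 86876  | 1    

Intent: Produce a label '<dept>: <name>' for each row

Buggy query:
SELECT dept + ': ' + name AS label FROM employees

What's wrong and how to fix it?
Bug: SQLite uses || for string concatenation; + coerces text to numbers (yielding 0)

Fix: Use the || operator for string concatenation

Corrected query:
SELECT dept || ': ' || name AS label FROM employees

Result:
label         
--------------
Finance: Carol
Support: Eve  
Sales: Alice  
HR: Eve       
HR: Kate      
Finance: Bob  
Support: Eve  
HR: Hank      
Finance: Eve  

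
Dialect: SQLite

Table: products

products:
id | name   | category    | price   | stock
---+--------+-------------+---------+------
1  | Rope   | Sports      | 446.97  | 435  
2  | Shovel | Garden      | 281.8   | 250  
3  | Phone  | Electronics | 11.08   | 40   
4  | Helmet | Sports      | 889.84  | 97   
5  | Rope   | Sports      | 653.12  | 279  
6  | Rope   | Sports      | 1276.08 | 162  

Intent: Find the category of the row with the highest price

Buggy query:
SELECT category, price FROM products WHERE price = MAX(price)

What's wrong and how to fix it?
Bug: WHERE is evaluated per row; an aggregate over the whole table isn't defined there

Fix: Wrap MAX in a scalar subquery so WHERE compares against a single value

Corrected query:
SELECT category, price FROM products WHERE price = (SELECT MAX(price) FROM products)

Result:
category | price  
---------+--------
Sports   | 1276.08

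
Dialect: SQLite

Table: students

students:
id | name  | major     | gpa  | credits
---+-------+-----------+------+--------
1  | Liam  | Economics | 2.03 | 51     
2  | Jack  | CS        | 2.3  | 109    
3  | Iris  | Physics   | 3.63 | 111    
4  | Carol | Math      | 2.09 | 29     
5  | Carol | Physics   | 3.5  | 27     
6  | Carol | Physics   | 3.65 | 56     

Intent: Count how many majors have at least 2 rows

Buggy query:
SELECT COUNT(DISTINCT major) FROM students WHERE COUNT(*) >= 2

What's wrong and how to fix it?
Bug: WHERE filters individual rows, not groups, so a group-level COUNT is invalid there

Fix: Group first with HAVING COUNT(*) >= 2, then COUNT the resulting groups

Corrected query:
SELECT COUNT(*) FROM (SELECT major FROM students GROUP BY major HAVING COUNT(*) >= 2)

Result:
COUNT(*)
--------
1       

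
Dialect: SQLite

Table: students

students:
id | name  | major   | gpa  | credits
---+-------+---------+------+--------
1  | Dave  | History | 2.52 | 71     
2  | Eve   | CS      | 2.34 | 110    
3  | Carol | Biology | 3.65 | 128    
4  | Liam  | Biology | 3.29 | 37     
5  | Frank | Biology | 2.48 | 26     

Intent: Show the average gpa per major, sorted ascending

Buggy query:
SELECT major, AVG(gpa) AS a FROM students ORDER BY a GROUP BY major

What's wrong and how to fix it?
Bug: ORDER BY appears before GROUP BY; SQL clause order requires GROUP BY first

Fix: Move ORDER BY to the end, after GROUP BY

Corrected query:
SELECT major, AVG(gpa) AS a FROM students GROUP BY major ORDER BY a

Result:
major   | a   
--------+-----
CS      | 2.34
History | 2.52
Biology | 3.14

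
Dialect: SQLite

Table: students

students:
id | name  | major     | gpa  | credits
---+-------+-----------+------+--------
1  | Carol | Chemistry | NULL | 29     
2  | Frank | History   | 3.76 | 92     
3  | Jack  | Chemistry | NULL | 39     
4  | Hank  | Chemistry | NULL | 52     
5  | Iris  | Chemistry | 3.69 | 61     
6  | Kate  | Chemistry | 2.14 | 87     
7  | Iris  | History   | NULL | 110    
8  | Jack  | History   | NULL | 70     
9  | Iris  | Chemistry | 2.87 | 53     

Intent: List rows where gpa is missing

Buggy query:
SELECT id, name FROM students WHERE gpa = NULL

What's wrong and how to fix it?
Bug: Comparing to NULL with '=' never matches; NULL = NULL is unknown, not true

Fix: Use IS NULL to test for NULL

Corrected query:
SELECT id, name FROM students WHERE gpa IS NULL

Result:
id | name 
---+------
1  | Carol
3  | Jack 
4  | Hank 
7  | Iris 
8  | Jack 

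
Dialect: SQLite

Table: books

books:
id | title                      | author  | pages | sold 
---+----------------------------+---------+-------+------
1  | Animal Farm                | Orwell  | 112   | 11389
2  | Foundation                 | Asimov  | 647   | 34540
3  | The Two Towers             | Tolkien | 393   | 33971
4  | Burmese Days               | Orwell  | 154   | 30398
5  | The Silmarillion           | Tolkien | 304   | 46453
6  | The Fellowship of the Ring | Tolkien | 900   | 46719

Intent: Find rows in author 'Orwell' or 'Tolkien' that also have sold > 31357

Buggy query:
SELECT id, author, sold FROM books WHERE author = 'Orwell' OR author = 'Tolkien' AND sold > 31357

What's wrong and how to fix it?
Bug: Without parentheses, AND is evaluated before OR, so the sold filter only applies to the 'Tolkien' branch

Fix: Group the OR with parentheses (or use IN), then AND the threshold

Corrected query:
SELECT id, author, sold FROM books WHERE (author = 'Orwell' OR author = 'Tolkien') AND sold > 31357

Result:
id | author  | sold 
---+---------+------
3  | Tolkien | 33971
5  | Tolkien | 46453
6  | Tolkien | 46719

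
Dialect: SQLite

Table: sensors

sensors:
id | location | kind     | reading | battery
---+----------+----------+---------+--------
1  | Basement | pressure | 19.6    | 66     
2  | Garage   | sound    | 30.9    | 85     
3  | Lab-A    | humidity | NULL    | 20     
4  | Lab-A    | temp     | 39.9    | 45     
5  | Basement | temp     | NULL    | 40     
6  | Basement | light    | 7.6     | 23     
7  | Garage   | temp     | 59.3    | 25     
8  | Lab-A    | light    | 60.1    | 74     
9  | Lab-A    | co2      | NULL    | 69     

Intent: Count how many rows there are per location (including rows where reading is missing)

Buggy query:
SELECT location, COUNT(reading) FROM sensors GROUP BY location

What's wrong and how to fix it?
Bug: COUNT(reading) skips NULLs, so groups with missing reading are undercounted

Fix: Replace COUNT(reading) with COUNT(*)

Corrected query:
SELECT location, COUNT(*) FROM sensors GROUP BY location

Result:
location | COUNT(*)
---------+---------
Basement | 3       
Garage   | 2       
Lab-A    | 4       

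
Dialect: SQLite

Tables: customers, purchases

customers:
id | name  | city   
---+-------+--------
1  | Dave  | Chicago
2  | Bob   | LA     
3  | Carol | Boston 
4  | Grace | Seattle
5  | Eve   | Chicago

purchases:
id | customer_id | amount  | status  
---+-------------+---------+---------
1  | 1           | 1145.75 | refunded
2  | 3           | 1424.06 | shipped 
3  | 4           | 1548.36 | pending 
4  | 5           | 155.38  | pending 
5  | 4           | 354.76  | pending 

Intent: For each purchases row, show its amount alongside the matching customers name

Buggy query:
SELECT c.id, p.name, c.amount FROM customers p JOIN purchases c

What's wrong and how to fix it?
Bug: JOIN with no ON clause produces a cartesian product; every purchases row pairs with every customers row

Fix: Add ON c.customer_id = p.id to the JOIN

Corrected query:
SELECT c.id, p.name, c.amount FROM customers p JOIN purchases c ON c.customer_id = p.id

Result:
id | name  | amount 
---+-------+--------
1  | Dave  | 1145.75
2  | Carol | 1424.06
3  | Grace | 1548.36
4  | Eve   | 155.38 
5  | Grace | 354.76 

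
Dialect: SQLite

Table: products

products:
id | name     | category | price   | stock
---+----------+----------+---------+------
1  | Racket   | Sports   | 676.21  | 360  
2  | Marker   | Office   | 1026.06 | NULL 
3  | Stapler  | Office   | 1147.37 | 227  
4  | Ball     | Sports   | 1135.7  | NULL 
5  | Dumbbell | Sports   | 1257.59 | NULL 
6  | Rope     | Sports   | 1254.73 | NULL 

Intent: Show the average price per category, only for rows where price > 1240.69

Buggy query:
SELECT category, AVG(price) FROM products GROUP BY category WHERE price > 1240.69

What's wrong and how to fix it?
Bug: WHERE cannot follow GROUP BY

Fix: Place WHERE between FROM and GROUP BY

Corrected query:
SELECT category, AVG(price) FROM products WHERE price > 1240.69 GROUP BY category

Result:
category | AVG(price)
---------+-----------
Sports   | 1256.16   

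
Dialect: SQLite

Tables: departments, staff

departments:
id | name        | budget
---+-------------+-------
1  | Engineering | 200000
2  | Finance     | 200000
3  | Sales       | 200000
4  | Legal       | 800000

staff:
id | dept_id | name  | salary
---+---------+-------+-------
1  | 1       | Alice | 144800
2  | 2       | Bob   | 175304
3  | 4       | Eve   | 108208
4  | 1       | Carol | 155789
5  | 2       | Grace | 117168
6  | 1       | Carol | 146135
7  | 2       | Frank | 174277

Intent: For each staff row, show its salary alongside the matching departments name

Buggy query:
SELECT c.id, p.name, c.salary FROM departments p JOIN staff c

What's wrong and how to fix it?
Bug: Missing join condition: each staff row is matched to all departments rows instead of just its own

Fix: Add ON c.dept_id = p.id to the JOIN

Corrected query:
SELECT c.id, p.name, c.salary FROM departments p JOIN staff c ON c.dept_id = p.id

Result:
id | name        | salary
---+-------------+-------
1  | Engineering | 144800
2  | Finance     | 175304
3  | Legal       | 108208
4  | Engineering | 155789
5  | Finance     | 117168
6  | Engineering | 146135
7  | Finance     | 174277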